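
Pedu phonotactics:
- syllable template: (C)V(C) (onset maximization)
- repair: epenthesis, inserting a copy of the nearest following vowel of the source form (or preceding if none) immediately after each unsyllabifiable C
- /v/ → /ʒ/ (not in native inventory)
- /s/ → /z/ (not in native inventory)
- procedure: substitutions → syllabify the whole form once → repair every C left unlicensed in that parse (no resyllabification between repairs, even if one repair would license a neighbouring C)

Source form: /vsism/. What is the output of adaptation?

Substitution: /v/ → /ʒ/, /s/ → /z/, giving /ʒzizm/.
Under (C)V(C), the unsyllabifiable consonants are /ʒ/, /m/ (at most one coda consonant is licensed; onsets are limited to one consonant).
Inserting the epenthetic vowel yields /ʒ/ → /ʒi/, /m/ → /mi/.

ʒizizmi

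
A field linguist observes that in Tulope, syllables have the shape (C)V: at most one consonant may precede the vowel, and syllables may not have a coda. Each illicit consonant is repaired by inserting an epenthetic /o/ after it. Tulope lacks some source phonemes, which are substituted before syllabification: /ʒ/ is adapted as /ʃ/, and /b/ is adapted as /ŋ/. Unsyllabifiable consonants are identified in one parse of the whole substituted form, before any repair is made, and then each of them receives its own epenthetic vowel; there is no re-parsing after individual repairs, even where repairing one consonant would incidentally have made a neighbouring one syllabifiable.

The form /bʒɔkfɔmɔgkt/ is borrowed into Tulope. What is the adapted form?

ŋoʃɔkofɔmɔgokoto

Substitution: /b/ → /ŋ/, /ʒ/ → /ʃ/, giving /ŋʃɔkfɔmɔgkt/.
Syllabifying with onset maximization leaves /ŋ/, /k/, /g/, /k/, /t/ stranded (no codas are permitted; onsets are limited to one consonant).
Epenthesis after each stranded consonant: /ŋ/ → /ŋo/, /k/ → /ko/, /g/ → /go/, /k/ → /ko/, /t/ → /to/.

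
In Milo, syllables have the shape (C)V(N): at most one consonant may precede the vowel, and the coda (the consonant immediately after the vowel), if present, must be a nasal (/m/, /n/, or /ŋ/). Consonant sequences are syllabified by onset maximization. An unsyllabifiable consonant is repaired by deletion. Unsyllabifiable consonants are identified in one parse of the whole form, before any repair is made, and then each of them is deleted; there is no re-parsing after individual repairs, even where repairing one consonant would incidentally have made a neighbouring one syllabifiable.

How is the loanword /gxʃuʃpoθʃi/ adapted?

Syllabifying with onset maximization leaves /g/, /x/, /ʃ/, /θ/ stranded (only a nasal (/m/, /n/, or /ŋ/) is licensed in coda position; onsets are limited to one consonant).
Deleting the stranded consonants removes /g/, /x/, /ʃ/, /θ/.

ʃupoʃi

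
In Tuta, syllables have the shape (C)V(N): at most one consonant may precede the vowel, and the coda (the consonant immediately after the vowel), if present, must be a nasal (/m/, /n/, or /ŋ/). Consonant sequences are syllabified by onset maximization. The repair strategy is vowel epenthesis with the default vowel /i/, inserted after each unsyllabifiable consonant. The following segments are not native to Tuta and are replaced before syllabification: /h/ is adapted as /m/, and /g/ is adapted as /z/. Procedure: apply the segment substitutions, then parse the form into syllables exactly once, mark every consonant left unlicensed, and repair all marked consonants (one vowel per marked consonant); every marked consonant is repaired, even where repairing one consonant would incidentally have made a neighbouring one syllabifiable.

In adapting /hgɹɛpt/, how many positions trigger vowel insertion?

4

After substitution the input is /mzɹɛpt/.
The unsyllabifiable consonants are /m/, /z/, /p/, /t/; each receives one epenthetic vowel.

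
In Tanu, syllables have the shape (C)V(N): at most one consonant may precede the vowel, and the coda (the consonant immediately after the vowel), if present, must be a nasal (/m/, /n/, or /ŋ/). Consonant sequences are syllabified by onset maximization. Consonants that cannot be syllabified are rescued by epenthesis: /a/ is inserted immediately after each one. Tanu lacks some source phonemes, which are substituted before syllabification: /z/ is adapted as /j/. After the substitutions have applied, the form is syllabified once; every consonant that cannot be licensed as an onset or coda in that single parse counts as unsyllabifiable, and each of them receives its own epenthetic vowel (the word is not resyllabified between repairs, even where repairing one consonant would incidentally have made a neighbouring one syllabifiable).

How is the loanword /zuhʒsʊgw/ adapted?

juhaʒasʊgawa

Substitution: /z/ → /j/, giving /juhʒsʊgw/.
Under (C)V(N), the unsyllabifiable consonants are /h/, /ʒ/, /g/, /w/ (only a nasal (/m/, /n/, or /ŋ/) is licensed in coda position; onsets are limited to one consonant).
Inserting the epenthetic vowel yields /h/ → /ha/, /ʒ/ → /ʒa/, /g/ → /ga/, /w/ → /wa/.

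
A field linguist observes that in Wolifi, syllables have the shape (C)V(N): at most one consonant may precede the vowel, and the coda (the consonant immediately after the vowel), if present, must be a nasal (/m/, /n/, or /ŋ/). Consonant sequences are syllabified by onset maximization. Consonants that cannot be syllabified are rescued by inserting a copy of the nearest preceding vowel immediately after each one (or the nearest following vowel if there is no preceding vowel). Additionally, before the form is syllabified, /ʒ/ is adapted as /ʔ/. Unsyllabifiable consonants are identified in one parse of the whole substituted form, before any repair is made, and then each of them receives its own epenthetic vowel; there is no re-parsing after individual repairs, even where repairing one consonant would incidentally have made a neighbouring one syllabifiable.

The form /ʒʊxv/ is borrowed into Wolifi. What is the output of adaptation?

ʔʊxʊvʊ

Substitution: /ʒ/ → /ʔ/, giving /ʔʊxv/.
Under (C)V(N), the unsyllabifiable consonants are /x/, /v/ (only a nasal (/m/, /n/, or /ŋ/) is licensed in coda position; onsets are limited to one consonant).
Epenthesis after each stranded consonant: /x/ → /xʊ/, /v/ → /vʊ/.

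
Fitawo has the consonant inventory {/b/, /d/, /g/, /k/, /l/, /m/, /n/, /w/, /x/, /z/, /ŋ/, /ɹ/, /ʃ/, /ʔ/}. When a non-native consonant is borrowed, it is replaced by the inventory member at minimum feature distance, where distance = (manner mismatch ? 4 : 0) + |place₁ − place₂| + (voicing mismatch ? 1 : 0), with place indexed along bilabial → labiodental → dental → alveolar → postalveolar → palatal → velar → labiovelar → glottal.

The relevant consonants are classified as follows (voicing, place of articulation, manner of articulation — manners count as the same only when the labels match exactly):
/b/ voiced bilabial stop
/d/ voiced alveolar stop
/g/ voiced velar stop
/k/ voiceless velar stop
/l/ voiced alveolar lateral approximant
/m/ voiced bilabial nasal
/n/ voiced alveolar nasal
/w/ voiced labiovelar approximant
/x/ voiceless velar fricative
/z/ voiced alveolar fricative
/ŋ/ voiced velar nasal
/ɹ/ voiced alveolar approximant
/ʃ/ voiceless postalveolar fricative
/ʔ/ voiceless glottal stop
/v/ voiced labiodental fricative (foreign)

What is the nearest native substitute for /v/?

z

/z/ is closest: same manner (fricative), place distance 2 (labiodental→alveolar), same voicing; total 2. Next closest is /ʃ/ at distance 4.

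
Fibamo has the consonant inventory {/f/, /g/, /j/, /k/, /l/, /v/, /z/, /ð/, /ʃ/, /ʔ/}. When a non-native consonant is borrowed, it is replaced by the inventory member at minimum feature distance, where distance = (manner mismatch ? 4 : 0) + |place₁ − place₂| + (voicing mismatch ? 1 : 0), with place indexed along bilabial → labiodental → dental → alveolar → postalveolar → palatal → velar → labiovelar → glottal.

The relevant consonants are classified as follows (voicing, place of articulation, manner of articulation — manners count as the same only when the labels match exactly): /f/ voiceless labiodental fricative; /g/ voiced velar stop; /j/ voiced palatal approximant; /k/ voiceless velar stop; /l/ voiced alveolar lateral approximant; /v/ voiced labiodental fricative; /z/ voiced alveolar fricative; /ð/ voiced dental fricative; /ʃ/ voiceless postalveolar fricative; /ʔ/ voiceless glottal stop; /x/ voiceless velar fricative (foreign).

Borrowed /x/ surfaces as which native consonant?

/ʃ/ is closest: same manner (fricative), place distance 2 (velar→postalveolar), same voicing; total 2. Next closest is /k/ at distance 4.

ʃ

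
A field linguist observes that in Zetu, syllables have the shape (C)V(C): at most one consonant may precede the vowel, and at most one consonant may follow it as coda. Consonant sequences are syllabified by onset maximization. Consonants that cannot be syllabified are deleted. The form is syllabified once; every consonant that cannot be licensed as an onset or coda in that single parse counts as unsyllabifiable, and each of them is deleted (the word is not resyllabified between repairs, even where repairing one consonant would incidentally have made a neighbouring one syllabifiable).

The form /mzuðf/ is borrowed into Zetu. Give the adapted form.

zuð

Under (C)V(C), the unsyllabifiable consonants are /m/, /f/ (at most one coda consonant is licensed; onsets are limited to one consonant).
Deletion applies to /m/, /f/.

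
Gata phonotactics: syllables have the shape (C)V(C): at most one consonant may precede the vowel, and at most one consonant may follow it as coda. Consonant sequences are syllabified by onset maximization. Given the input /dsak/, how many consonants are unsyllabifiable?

The consonants /d/ cannot be parsed into a legal (C)V(C) syllable (at most one coda consonant is licensed; onsets are limited to one consonant).

1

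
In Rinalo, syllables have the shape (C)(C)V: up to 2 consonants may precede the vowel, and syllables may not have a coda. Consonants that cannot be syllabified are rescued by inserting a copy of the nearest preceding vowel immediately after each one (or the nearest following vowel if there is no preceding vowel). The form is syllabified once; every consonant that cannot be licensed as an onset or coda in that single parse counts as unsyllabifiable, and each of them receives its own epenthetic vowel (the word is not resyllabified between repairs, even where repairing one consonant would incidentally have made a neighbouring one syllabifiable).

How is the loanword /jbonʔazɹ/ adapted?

jbonʔazaɹa

The consonants /z/, /ɹ/ cannot be parsed into a legal (C)(C)V syllable (no codas are permitted; onsets may contain at most 2 consonants).
Each unlicensed consonant becomes the onset of a new syllable: /z/ → /za/, /ɹ/ → /ɹa/.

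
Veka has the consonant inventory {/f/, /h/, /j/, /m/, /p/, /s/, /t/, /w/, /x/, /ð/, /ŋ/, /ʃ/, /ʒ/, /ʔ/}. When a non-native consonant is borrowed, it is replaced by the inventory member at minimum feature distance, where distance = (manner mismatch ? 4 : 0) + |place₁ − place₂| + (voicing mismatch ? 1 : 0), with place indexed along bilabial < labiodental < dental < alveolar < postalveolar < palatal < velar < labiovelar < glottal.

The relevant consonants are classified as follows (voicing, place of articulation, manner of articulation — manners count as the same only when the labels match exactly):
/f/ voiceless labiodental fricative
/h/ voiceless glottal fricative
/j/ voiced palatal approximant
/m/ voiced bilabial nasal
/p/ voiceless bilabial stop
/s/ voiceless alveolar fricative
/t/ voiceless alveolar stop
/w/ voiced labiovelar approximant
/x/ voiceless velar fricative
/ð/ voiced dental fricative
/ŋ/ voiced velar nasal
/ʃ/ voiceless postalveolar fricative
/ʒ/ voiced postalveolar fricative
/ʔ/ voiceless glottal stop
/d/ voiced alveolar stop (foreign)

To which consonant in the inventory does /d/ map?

t

/t/ is closest: same manner (stop), place distance 0 (alveolar→alveolar), voicing differs (+1); total 1. Next closest is /p/ at distance 4.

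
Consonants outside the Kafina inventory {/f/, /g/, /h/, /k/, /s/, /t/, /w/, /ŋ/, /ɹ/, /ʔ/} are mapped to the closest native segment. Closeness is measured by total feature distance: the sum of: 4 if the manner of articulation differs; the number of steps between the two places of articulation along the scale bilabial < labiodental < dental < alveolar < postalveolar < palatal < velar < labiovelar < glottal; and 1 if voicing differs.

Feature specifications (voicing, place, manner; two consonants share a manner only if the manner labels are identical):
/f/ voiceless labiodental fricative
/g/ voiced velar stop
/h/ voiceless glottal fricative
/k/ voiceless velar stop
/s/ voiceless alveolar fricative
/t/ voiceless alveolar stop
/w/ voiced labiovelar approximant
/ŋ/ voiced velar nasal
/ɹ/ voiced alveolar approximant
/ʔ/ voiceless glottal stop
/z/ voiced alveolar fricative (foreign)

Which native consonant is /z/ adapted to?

s

/s/ is closest: same manner (fricative), place distance 0 (alveolar→alveolar), voicing differs (+1); total 1. Next closest is /f/ at distance 3.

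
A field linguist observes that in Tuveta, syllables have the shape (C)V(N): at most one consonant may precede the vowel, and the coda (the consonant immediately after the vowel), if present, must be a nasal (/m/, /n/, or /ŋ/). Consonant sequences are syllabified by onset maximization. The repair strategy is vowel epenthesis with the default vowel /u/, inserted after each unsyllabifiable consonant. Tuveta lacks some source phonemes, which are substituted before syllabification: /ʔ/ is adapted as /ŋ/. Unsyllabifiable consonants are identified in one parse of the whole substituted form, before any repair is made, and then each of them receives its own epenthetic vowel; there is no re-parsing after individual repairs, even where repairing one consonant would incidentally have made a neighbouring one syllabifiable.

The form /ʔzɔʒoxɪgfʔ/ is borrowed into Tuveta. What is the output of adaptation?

ŋuzɔʒoxɪgufuŋu

Substitution: /ʔ/ → /ŋ/, giving /ŋzɔʒoxɪgfŋ/.
Syllabifying with onset maximization leaves /ŋ/, /g/, /f/, /ŋ/ stranded (only a nasal (/m/, /n/, or /ŋ/) is licensed in coda position; onsets are limited to one consonant).
Inserting the epenthetic vowel yields /ŋ/ → /ŋu/, /g/ → /gu/, /f/ → /fu/, /ŋ/ → /ŋu/.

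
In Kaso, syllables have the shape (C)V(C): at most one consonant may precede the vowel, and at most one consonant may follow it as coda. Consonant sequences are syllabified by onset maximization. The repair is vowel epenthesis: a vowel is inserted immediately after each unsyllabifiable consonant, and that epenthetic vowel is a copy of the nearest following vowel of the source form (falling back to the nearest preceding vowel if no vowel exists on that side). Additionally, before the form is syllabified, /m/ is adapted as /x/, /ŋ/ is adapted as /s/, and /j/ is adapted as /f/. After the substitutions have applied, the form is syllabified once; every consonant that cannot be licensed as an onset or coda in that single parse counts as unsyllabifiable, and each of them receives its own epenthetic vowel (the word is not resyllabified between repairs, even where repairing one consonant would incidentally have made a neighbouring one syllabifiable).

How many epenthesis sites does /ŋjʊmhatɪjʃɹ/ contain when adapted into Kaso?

3

After substitution the input is /sfʊxhatɪfʃɹ/.
The unsyllabifiable consonants are /s/, /ʃ/, /ɹ/; each receives one epenthetic vowel.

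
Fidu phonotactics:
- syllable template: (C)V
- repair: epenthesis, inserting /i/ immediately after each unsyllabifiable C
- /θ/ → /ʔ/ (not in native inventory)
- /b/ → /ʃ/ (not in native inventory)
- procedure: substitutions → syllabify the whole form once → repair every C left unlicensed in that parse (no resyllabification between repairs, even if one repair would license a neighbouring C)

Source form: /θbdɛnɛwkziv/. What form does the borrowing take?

ʔiʃidɛnɛwikizivi

Substitution: /θ/ → /ʔ/, /b/ → /ʃ/, giving /ʔʃdɛnɛwkziv/.
The consonants /ʔ/, /ʃ/, /w/, /k/, /v/ cannot be parsed into a legal (C)V syllable (no codas are permitted; onsets are limited to one consonant).
Each unlicensed consonant becomes the onset of a new syllable: /ʔ/ → /ʔi/, /ʃ/ → /ʃi/, /w/ → /wi/, /k/ → /ki/, /v/ → /vi/.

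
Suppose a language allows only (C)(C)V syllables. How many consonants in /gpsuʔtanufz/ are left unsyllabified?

3

Under (C)(C)V, the unsyllabifiable consonants are /g/, /f/, /z/ (no codas are permitted; onsets may contain at most 2 consonants).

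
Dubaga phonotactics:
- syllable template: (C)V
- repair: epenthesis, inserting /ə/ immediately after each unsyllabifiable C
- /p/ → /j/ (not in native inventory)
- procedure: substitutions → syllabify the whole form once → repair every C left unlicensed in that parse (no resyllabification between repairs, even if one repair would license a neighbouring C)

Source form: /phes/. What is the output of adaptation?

Substitution: /p/ → /j/, giving /jhes/.
Under (C)V, the unsyllabifiable consonants are /j/, /s/ (no codas are permitted; onsets are limited to one consonant).
Inserting the epenthetic vowel yields /j/ → /jə/, /s/ → /sə/.

jəhesə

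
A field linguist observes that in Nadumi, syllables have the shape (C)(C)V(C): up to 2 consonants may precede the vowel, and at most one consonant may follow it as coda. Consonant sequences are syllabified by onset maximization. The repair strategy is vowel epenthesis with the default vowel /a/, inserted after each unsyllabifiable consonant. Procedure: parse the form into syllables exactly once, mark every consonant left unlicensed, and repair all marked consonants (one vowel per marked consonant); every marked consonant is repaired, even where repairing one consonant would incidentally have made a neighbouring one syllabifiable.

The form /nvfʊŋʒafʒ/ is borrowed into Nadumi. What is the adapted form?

navfʊŋʒafʒa

Syllabifying with onset maximization leaves /n/, /ʒ/ stranded (at most one coda consonant is licensed; onsets may contain at most 2 consonants).
Epenthesis after each stranded consonant: /n/ → /na/, /ʒ/ → /ʒa/.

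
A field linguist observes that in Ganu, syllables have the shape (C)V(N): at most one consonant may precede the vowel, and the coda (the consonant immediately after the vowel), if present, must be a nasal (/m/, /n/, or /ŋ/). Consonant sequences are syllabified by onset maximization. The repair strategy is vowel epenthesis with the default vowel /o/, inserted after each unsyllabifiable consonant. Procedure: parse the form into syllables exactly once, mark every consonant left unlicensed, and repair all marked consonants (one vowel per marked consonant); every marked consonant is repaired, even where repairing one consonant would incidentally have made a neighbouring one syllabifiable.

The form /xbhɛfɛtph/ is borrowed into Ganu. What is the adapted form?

xobohɛfɛtopoho

The consonants /x/, /b/, /t/, /p/, /h/ cannot be parsed into a legal (C)V(N) syllable (only a nasal (/m/, /n/, or /ŋ/) is licensed in coda position; onsets are limited to one consonant).
Each unlicensed consonant becomes the onset of a new syllable: /x/ → /xo/, /b/ → /bo/, /t/ → /to/, /p/ → /po/, /h/ → /ho/.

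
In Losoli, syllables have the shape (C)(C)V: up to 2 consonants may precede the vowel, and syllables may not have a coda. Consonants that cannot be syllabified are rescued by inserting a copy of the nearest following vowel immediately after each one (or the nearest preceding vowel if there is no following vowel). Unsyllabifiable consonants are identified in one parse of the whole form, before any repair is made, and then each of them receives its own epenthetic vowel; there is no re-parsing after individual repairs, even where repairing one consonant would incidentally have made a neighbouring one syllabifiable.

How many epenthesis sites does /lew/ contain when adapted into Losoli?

1

The unsyllabifiable consonants are /w/; each receives one epenthetic vowel.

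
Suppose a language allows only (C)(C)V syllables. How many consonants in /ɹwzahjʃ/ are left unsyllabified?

4

The consonants /ɹ/, /h/, /j/, /ʃ/ cannot be parsed into a legal (C)(C)V syllable (no codas are permitted; onsets may contain at most 2 consonants).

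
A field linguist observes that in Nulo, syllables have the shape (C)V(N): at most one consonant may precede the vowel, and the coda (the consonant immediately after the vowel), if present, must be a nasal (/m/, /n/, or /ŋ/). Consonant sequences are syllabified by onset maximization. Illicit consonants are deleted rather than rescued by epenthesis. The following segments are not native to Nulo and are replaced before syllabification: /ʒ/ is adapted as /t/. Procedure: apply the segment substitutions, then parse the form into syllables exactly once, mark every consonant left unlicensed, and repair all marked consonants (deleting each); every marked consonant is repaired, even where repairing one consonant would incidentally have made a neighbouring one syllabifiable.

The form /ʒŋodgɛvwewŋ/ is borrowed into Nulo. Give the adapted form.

Substitution: /ʒ/ → /t/, giving /tŋodgɛvwewŋ/.
Syllabifying with onset maximization leaves /t/, /d/, /v/, /w/, /ŋ/ stranded (only a nasal (/m/, /n/, or /ŋ/) is licensed in coda position; onsets are limited to one consonant).
Deletion applies to /t/, /d/, /v/, /w/, /ŋ/.

ŋogɛwe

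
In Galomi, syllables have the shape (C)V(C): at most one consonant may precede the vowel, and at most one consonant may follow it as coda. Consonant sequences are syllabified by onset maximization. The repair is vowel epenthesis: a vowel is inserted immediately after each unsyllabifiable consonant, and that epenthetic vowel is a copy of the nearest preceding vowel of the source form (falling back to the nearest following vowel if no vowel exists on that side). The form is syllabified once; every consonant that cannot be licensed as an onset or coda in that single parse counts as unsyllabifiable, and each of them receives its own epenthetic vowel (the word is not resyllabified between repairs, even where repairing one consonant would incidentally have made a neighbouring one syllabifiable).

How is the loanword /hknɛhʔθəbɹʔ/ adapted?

Under (C)V(C), the unsyllabifiable consonants are /h/, /k/, /ʔ/, /ɹ/, /ʔ/ (at most one coda consonant is licensed; onsets are limited to one consonant).
Epenthesis after each stranded consonant: /h/ → /hɛ/, /k/ → /kɛ/, /ʔ/ → /ʔɛ/, /ɹ/ → /ɹə/, /ʔ/ → /ʔə/.

hɛkɛnɛhʔɛθəbɹəʔə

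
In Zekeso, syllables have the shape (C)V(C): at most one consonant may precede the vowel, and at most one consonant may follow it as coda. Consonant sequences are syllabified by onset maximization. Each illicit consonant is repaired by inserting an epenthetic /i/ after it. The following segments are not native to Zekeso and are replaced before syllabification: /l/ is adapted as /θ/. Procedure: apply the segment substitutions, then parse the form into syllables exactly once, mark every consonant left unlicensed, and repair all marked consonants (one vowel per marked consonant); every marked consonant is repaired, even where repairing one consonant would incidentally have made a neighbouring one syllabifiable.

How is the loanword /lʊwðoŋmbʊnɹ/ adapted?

θʊwðoŋmibʊnɹi

Substitution: /l/ → /θ/, giving /θʊwðoŋmbʊnɹ/.
Syllabifying with onset maximization leaves /m/, /ɹ/ stranded (at most one coda consonant is licensed; onsets are limited to one consonant).
Each unlicensed consonant becomes the onset of a new syllable: /m/ → /mi/, /ɹ/ → /ɹi/.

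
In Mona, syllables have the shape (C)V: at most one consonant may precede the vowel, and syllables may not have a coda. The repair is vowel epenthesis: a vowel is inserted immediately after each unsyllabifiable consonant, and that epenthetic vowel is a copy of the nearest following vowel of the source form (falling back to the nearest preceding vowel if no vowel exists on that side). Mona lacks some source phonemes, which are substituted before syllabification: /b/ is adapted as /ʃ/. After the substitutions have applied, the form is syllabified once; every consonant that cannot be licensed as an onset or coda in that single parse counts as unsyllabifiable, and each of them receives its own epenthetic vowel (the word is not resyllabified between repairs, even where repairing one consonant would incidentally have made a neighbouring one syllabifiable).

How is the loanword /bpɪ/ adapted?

ʃɪpɪ

Substitution: /b/ → /ʃ/, giving /ʃpɪ/.
Under (C)V, the unsyllabifiable consonants are /ʃ/ (no codas are permitted; onsets are limited to one consonant).
Inserting the epenthetic vowel yields /ʃ/ → /ʃɪ/.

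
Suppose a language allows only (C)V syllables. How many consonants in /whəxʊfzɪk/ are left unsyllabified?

3

Syllabifying with onset maximization leaves /w/, /f/, /k/ stranded (no codas are permitted; onsets are limited to one consonant).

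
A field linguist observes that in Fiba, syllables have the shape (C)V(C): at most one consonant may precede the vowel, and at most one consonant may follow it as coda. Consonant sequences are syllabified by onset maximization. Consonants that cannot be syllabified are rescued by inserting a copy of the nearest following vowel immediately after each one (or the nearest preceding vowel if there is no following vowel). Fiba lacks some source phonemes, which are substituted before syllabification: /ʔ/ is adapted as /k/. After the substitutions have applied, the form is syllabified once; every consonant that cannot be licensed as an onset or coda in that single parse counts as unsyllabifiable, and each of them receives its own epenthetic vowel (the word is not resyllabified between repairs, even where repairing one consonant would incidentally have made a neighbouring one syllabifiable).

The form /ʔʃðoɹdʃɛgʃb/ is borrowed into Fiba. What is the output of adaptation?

koʃoðoɹdɛʃɛgʃɛbɛ

Substitution: /ʔ/ → /k/, giving /kʃðoɹdʃɛgʃb/.
Under (C)V(C), the unsyllabifiable consonants are /k/, /ʃ/, /d/, /ʃ/, /b/ (at most one coda consonant is licensed; onsets are limited to one consonant).
Each unlicensed consonant becomes the onset of a new syllable: /k/ → /ko/, /ʃ/ → /ʃo/, /d/ → /dɛ/, /ʃ/ → /ʃɛ/, /b/ → /bɛ/.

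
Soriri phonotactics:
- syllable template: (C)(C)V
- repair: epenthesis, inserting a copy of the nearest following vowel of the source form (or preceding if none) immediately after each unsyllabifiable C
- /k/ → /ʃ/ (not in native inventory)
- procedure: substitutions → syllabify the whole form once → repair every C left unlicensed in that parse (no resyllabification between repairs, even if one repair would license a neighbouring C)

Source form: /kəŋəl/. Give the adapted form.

ʃəŋələ

Substitution: /k/ → /ʃ/, giving /ʃəŋəl/.
The consonants /l/ cannot be parsed into a legal (C)(C)V syllable (no codas are permitted; onsets may contain at most 2 consonants).
Inserting the epenthetic vowel yields /l/ → /lə/.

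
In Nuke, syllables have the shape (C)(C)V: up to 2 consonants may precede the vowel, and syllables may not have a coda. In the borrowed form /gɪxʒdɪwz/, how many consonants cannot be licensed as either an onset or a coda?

3

The consonants /x/, /w/, /z/ cannot be parsed into a legal (C)(C)V syllable (no codas are permitted; onsets may contain at most 2 consonants).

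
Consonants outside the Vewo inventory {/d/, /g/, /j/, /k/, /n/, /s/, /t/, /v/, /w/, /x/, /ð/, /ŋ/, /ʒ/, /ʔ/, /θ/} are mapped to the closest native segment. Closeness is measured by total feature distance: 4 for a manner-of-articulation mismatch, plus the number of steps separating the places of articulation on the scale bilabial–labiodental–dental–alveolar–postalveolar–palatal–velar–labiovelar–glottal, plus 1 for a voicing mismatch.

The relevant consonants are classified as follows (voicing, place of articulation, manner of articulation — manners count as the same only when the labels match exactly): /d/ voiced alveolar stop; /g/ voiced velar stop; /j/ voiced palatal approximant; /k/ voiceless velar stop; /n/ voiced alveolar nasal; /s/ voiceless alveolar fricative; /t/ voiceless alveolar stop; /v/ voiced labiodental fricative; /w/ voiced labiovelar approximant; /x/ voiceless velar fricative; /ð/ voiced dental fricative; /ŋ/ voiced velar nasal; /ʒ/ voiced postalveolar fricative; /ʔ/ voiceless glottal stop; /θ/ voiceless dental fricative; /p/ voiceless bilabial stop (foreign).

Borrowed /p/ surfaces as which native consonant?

t

/t/ is closest: same manner (stop), place distance 3 (bilabial→alveolar), same voicing; total 3. Next closest is /d/ at distance 4.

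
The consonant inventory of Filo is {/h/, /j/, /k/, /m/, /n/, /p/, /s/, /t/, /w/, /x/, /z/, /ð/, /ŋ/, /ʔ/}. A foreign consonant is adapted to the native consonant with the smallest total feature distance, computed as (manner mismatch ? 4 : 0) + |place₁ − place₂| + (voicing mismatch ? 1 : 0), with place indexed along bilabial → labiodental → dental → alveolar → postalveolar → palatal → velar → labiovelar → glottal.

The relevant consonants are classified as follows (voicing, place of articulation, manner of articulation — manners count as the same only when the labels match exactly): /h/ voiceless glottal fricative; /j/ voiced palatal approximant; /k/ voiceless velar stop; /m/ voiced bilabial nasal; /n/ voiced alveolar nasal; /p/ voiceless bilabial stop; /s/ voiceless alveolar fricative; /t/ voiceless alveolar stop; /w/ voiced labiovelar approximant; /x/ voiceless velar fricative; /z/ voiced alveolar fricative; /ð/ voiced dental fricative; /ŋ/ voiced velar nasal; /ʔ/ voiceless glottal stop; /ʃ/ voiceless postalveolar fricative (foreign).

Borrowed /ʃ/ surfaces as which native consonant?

/s/ is closest: same manner (fricative), place distance 1 (postalveolar→alveolar), same voicing; total 1. Next closest is /x/ at distance 2.

s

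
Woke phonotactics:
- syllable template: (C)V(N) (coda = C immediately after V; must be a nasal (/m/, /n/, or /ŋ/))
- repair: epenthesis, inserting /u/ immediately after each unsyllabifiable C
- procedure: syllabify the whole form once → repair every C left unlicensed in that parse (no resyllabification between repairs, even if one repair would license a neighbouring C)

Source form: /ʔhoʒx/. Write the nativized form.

ʔuhoʒuxu

Syllabifying with onset maximization leaves /ʔ/, /ʒ/, /x/ stranded (only a nasal (/m/, /n/, or /ŋ/) is licensed in coda position; onsets are limited to one consonant).
Epenthesis after each stranded consonant: /ʔ/ → /ʔu/, /ʒ/ → /ʒu/, /x/ → /xu/.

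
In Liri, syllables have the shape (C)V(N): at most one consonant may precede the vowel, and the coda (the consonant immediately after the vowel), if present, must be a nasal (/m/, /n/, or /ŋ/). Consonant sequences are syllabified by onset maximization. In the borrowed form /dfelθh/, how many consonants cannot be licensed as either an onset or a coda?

4

Syllabifying with onset maximization leaves /d/, /l/, /θ/, /h/ stranded (only a nasal (/m/, /n/, or /ŋ/) is licensed in coda position; onsets are limited to one consonant).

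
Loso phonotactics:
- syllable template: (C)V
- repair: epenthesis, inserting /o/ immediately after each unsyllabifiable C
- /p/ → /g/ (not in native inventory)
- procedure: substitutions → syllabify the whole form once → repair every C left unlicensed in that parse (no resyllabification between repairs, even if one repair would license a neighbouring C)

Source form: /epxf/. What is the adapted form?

Substitution: /p/ → /g/, giving /egxf/.
Syllabifying with onset maximization leaves /g/, /x/, /f/ stranded (no codas are permitted; onsets are limited to one consonant).
Epenthesis after each stranded consonant: /g/ → /go/, /x/ → /xo/, /f/ → /fo/.

egoxofo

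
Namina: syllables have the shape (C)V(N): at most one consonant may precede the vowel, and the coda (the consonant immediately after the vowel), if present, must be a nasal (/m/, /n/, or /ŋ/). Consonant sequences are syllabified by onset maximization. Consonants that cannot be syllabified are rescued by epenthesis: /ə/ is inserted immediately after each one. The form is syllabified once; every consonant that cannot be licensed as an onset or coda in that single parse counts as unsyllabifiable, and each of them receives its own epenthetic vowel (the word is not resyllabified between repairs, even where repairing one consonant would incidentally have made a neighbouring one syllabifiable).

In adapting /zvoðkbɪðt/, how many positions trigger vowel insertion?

5

The unsyllabifiable consonants are /z/, /ð/, /k/, /ð/, /t/; each receives one epenthetic vowel.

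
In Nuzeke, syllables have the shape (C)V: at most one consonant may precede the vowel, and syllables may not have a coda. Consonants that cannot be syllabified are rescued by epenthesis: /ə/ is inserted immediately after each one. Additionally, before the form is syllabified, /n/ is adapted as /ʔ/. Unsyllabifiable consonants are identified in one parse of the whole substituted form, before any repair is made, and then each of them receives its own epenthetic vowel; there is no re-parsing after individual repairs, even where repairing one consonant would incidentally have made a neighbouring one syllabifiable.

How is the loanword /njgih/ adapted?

Substitution: /n/ → /ʔ/, giving /ʔjgih/.
Syllabifying with onset maximization leaves /ʔ/, /j/, /h/ stranded (no codas are permitted; onsets are limited to one consonant).
Each unlicensed consonant becomes the onset of a new syllable: /ʔ/ → /ʔə/, /j/ → /jə/, /h/ → /hə/.

ʔəjəgihə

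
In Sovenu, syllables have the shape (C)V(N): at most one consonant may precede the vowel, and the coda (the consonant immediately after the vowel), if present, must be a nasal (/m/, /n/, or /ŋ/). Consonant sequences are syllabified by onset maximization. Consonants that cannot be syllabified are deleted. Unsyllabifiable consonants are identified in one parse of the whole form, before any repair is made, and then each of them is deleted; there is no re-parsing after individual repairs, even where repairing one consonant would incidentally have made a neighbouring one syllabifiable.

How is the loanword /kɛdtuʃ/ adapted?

The consonants /d/, /ʃ/ cannot be parsed into a legal (C)V(N) syllable (only a nasal (/m/, /n/, or /ŋ/) is licensed in coda position; onsets are limited to one consonant).
Deletion applies to /d/, /ʃ/.

kɛtu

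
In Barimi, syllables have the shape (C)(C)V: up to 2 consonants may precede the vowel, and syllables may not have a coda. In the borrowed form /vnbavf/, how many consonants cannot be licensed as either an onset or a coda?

Syllabifying with onset maximization leaves /v/, /v/, /f/ stranded (no codas are permitted; onsets may contain at most 2 consonants).

3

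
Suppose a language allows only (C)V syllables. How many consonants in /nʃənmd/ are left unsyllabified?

4

The consonants /n/, /n/, /m/, /d/ cannot be parsed into a legal (C)V syllable (no codas are permitted; onsets are limited to one consonant).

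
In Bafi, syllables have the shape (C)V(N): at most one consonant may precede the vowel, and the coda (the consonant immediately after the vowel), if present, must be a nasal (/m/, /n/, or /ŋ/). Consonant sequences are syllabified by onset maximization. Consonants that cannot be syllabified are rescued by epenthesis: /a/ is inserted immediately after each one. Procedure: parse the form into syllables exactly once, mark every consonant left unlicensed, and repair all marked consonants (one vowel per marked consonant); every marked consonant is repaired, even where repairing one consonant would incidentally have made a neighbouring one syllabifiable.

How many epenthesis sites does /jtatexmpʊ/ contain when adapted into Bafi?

The unsyllabifiable consonants are /j/, /x/, /m/; each receives one epenthetic vowel.

3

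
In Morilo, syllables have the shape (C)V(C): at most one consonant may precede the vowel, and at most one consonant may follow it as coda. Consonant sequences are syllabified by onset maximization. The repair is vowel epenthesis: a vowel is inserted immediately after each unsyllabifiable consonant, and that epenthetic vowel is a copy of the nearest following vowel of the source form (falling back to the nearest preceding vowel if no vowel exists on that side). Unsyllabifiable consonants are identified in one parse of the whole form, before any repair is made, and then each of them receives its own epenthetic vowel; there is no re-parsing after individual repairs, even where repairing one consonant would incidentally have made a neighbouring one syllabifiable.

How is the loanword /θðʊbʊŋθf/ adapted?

θʊðʊbʊŋθʊfʊ

Under (C)V(C), the unsyllabifiable consonants are /θ/, /θ/, /f/ (at most one coda consonant is licensed; onsets are limited to one consonant).
Inserting the epenthetic vowel yields /θ/ → /θʊ/, /θ/ → /θʊ/, /f/ → /fʊ/.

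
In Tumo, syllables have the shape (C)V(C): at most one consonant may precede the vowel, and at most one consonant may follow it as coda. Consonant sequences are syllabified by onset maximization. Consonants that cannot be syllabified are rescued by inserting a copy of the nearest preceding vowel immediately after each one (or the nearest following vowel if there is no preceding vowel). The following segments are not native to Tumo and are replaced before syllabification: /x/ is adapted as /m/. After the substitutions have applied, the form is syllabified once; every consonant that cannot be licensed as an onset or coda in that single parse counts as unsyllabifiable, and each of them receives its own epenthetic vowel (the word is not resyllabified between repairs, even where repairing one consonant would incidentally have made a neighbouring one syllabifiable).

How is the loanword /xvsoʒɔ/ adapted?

Substitution: /x/ → /m/, giving /mvsoʒɔ/.
Under (C)V(C), the unsyllabifiable consonants are /m/, /v/ (at most one coda consonant is licensed; onsets are limited to one consonant).
Epenthesis after each stranded consonant: /m/ → /mo/, /v/ → /vo/.

movosoʒɔ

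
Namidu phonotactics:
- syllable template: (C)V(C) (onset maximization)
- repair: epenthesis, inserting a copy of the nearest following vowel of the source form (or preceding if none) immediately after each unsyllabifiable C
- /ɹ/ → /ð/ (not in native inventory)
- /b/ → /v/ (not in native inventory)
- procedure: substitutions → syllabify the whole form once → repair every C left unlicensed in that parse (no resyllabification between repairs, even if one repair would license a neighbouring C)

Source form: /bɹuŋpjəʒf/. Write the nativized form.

Substitution: /b/ → /v/, /ɹ/ → /ð/, giving /vðuŋpjəʒf/.
Under (C)V(C), the unsyllabifiable consonants are /v/, /p/, /f/ (at most one coda consonant is licensed; onsets are limited to one consonant).
Epenthesis after each stranded consonant: /v/ → /vu/, /p/ → /pə/, /f/ → /fə/.

vuðuŋpəjəʒfə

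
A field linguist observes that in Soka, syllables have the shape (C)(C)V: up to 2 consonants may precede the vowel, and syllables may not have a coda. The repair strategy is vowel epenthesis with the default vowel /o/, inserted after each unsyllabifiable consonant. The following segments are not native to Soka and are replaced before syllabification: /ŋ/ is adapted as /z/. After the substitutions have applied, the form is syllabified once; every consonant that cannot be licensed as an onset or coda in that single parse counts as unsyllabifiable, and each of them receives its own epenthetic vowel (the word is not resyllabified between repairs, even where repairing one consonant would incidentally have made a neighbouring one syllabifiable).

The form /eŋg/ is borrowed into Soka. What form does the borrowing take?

Substitution: /ŋ/ → /z/, giving /ezg/.
Syllabifying with onset maximization leaves /z/, /g/ stranded (no codas are permitted; onsets may contain at most 2 consonants).
Epenthesis after each stranded consonant: /z/ → /zo/, /g/ → /go/.

ezogo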